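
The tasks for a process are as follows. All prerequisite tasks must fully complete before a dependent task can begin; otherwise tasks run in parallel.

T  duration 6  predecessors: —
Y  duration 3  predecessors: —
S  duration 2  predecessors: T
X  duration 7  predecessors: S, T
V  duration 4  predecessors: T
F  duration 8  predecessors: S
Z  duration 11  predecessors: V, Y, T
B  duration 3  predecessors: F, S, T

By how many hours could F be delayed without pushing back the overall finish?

2

Critical path: T→V→Z = 6+4+11 = 21, so the finish is 21 hours.
Longest path through F: 19 hours (earliest finish 16, latest finish 18).
Float = 21 − 19 = 2.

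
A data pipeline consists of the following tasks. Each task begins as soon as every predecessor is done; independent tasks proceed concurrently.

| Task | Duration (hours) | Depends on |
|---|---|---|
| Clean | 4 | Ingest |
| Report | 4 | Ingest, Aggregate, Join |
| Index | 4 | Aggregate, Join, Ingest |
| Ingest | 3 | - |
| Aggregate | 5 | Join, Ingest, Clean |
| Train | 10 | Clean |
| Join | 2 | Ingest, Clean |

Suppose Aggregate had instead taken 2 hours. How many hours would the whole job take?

Critical path before the change: Ingest→Clean→Join→Aggregate→Index = 3+4+2+5+4 = 18 giving 18 hours.
Since Aggregate is critical, the -3 change carries straight to that chain (now 15 hours).
The binding chain switches to Ingest→Clean→Train = 3+4+10 = 17; finish 17 hours.

17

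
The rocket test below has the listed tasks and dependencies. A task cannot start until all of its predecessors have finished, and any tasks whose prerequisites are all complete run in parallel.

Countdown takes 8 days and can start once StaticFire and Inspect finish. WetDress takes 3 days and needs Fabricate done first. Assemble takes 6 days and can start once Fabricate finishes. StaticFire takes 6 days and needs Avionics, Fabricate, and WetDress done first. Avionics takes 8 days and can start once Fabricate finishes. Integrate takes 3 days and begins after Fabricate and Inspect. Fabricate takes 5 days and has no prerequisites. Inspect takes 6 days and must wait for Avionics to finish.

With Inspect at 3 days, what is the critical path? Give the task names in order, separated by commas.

Fabricate, Avionics, StaticFire, Countdown

As given, the longest chain is Fabricate→Avionics→Inspect→Countdown = 5+8+6+8 = 27, so the finish is 27 days.
Since Inspect is critical, the -3 change carries straight to that chain (now 24 days).
Now Fabricate→Avionics→StaticFire→Countdown = 5+8+6+8 = 27 is longest, so the finish becomes 27 days.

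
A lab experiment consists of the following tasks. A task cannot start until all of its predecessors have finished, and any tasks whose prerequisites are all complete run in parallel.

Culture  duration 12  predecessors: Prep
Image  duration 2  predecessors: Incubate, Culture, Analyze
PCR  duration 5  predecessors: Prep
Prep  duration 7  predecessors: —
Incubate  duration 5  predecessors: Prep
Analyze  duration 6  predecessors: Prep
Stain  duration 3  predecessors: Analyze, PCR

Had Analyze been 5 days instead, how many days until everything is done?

21

The binding path is Prep→Culture→Image = 7+12+2 = 21; finish at 21 days.
Analyze has 5 days of float (longest path through it is 16).
No other chain overtakes it, so the finish is 21 days.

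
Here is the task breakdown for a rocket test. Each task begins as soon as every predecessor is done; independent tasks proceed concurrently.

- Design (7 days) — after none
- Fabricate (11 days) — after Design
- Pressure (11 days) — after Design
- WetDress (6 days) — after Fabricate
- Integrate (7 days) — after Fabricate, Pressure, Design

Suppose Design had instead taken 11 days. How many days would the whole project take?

29

Baseline: Design→Fabricate→Integrate = 7+11+7 = 25 → 25 days.
Since Design is critical, the +4 change carries straight to that chain (now 29 days).
No other chain overtakes it, so the finish is 29 days.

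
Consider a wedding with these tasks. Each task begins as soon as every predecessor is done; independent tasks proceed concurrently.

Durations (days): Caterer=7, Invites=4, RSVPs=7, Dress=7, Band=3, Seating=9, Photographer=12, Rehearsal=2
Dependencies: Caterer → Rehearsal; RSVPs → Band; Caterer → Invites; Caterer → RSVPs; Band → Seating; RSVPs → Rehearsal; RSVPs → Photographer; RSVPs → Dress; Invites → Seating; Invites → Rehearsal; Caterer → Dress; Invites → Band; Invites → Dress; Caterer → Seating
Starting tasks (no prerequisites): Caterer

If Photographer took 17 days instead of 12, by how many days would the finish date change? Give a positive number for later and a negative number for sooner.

Critical path before the change: Caterer→RSVPs→Photographer = 7+7+12 = 26 giving 26 days.
Photographer lies on that path, so at 17 days the path becomes 31 days.
No other chain overtakes it, so the finish is 31 days.
Change in finish: 31 − 26 = +5 days.

5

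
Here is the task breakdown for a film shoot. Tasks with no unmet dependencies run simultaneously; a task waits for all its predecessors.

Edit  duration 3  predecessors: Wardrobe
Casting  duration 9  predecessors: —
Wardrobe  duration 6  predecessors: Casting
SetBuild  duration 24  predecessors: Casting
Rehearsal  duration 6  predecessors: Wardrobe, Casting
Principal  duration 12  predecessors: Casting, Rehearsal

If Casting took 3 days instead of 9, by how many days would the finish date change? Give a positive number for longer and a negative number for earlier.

-6

Critical path before the change: Casting→SetBuild = 9+24 = 33 giving 33 days.
Since Casting is critical, the -6 change carries straight to that chain (now 27 days).
No other chain overtakes it, so the finish is 27 days.
Change in finish: 27 − 33 = -6 days.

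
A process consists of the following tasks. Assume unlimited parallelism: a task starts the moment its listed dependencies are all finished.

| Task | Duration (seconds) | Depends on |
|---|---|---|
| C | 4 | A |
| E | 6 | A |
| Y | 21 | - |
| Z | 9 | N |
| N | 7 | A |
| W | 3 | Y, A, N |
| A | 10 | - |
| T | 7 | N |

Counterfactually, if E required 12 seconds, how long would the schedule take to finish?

26

The binding path is A→N→Z = 10+7+9 = 26; finish at 26 seconds.
E has 10 seconds of float (longest path through it is 16).
No other chain overtakes it, so the finish is 26 seconds.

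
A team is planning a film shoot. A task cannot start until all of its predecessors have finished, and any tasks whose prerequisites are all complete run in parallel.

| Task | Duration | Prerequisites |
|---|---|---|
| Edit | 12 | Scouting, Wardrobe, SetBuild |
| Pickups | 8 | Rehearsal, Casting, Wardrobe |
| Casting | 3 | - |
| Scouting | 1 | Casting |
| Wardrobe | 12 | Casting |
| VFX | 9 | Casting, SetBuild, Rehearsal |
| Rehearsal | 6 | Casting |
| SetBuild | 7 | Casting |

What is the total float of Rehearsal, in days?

9

Critical path: Casting→Wardrobe→Edit = 3+12+12 = 27, so the finish is 27 days.
Longest path through Rehearsal: 18 days (earliest finish 9, latest finish 18).
Slack of Rehearsal = 12 − 3 = 9 days.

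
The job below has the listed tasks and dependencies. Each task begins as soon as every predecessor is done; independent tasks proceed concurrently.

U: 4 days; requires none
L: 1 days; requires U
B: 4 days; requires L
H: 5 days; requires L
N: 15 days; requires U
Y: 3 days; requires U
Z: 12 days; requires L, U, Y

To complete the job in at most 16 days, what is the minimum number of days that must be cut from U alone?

3

Current finish: 19 days; target: 16.
U is on every critical path, so each day cut from U cuts the finish by one (this holds down to a finish of 16).
Need 19 − 16 = 3 days off U → U becomes 1 day, finish becomes 16.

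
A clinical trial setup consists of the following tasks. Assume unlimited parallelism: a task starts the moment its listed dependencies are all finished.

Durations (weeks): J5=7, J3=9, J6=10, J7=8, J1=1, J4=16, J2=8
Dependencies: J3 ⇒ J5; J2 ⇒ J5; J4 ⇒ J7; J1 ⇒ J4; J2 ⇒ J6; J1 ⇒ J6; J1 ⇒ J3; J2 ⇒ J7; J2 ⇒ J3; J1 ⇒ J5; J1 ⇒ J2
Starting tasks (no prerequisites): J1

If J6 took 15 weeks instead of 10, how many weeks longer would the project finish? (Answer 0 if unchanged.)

As given, the longest chain is J1→J2→J3→J5 = 1+8+9+7 = 25, so the finish is 25 weeks.
J6 is off the critical path — its longest chain is 19 weeks, giving 6 of slack.
The critical path is still J1→J2→J3→J5; finish is now 25 weeks.
Change in finish: 25 − 25 = +0 weeks.

0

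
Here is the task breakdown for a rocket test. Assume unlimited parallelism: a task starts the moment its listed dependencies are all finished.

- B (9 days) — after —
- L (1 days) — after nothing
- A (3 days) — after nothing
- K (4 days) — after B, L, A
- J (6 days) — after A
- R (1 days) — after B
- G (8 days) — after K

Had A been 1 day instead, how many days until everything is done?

Baseline: B→K→G = 9+4+8 = 21 → 21 days.
A is off the critical path — its longest chain is 15 days, giving 6 of slack.
The critical path is still B→K→G; finish is now 21 days.

21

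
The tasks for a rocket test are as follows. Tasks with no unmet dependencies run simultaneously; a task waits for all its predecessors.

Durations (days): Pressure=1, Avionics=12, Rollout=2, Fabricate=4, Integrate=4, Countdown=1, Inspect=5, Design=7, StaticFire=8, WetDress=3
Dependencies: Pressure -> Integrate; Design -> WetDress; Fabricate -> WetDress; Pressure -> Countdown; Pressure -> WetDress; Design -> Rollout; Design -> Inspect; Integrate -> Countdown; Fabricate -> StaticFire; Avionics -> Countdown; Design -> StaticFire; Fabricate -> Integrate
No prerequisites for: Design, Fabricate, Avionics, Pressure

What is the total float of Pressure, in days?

9

Critical path: Design→StaticFire = 7+8 = 15, so the finish is 15 days.
Pressure finishes as early as 1 and must finish by 10.
Slack of Pressure = 9 − 0 = 9 days.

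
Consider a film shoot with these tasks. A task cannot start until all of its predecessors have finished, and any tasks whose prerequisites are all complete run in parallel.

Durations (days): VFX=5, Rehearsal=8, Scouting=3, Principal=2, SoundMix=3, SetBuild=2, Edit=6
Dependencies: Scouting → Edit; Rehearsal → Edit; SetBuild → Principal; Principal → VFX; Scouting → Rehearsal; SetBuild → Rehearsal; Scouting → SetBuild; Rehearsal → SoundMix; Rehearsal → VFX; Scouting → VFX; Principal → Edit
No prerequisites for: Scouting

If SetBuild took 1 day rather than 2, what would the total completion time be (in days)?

18

Critical path before the change: Scouting→SetBuild→Rehearsal→Edit = 3+2+8+6 = 19 giving 19 days.
SetBuild lies on that path, so at 1 day the path becomes 18 days.
No other chain overtakes it, so the finish is 18 days.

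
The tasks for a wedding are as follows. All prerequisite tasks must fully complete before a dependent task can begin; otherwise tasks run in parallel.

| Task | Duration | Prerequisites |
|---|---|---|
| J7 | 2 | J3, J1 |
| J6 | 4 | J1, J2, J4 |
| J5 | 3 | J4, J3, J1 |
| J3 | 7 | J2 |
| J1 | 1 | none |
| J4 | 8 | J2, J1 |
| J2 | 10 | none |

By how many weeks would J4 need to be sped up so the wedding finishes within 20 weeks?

Current finish: 22 weeks; target: 20.
J4 is on every critical path, so each week cut from J4 cuts the finish by one (this holds down to a finish of 20).
Need 22 − 20 = 2 weeks off J4 → J4 becomes 6 weeks, finish becomes 20.

2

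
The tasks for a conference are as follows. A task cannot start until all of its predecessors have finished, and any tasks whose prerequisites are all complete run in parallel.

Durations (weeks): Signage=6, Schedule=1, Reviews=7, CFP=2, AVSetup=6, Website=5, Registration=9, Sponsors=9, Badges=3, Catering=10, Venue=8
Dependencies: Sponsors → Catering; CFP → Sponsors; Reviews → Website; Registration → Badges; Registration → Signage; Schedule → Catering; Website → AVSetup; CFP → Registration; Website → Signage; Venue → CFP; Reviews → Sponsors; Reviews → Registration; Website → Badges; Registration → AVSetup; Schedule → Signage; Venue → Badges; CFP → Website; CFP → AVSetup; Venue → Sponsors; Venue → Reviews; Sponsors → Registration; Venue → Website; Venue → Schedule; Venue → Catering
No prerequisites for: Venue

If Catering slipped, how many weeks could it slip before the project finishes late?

5

Critical path: Venue→Reviews→Sponsors→Registration→AVSetup = 8+7+9+9+6 = 39, so the finish is 39 weeks.
Longest path through Catering: 34 weeks (earliest finish 34, latest finish 39).
So Catering can slip 39 − 34 = 5 weeks.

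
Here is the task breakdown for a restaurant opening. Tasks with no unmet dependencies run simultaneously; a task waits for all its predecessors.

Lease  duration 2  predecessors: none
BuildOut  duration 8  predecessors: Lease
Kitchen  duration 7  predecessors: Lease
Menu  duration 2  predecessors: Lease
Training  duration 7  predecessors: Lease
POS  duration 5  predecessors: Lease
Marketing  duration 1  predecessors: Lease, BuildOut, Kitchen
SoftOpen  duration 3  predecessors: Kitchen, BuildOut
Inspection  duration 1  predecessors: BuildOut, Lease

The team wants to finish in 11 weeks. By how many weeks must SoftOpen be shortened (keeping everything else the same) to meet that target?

2

Current finish: 13 weeks; target: 11.
SoftOpen is on every critical path, so each week cut from SoftOpen cuts the finish by one (this holds down to a finish of 11).
Need 13 − 11 = 2 weeks off SoftOpen → SoftOpen becomes 1 week, finish becomes 11.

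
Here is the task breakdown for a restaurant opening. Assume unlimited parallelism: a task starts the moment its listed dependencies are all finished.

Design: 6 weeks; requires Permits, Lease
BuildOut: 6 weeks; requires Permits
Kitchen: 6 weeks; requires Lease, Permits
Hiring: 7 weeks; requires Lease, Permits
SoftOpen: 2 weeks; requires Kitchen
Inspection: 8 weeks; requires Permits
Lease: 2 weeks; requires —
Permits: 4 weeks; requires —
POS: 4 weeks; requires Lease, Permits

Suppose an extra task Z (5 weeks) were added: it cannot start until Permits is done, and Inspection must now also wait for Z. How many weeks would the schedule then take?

17

Originally the schedule takes 12 weeks.
With Z inserted, Inspection now waits for max(Permits, Z).
New critical path: Permits→Z→Inspection = 4+5+8 = 17 ⇒ 17 weeks.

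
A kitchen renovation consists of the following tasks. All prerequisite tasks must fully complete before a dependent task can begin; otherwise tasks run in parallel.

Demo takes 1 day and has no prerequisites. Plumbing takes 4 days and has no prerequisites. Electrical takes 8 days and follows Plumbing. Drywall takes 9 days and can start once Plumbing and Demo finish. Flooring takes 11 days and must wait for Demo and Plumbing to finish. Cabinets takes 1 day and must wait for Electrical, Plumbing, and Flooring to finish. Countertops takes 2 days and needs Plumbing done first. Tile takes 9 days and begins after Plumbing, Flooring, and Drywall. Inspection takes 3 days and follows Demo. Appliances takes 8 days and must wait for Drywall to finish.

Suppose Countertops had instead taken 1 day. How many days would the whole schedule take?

24

The binding path is Plumbing→Flooring→Tile = 4+11+9 = 24; finish at 24 days.
Countertops has 18 days of float (longest path through it is 6).
The critical path is still Plumbing→Flooring→Tile; finish is now 24 days.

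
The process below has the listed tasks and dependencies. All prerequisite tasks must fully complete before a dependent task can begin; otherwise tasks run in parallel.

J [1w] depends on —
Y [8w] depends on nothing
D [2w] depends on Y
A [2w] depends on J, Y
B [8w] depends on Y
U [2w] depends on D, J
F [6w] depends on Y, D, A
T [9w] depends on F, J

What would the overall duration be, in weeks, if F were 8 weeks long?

27

Critical path before the change: Y→D→F→T = 8+2+6+9 = 25 giving 25 weeks.
Since F is critical, the +2 change carries straight to that chain (now 27 weeks).
The critical path is still Y→D→F→T; finish is now 27 weeks.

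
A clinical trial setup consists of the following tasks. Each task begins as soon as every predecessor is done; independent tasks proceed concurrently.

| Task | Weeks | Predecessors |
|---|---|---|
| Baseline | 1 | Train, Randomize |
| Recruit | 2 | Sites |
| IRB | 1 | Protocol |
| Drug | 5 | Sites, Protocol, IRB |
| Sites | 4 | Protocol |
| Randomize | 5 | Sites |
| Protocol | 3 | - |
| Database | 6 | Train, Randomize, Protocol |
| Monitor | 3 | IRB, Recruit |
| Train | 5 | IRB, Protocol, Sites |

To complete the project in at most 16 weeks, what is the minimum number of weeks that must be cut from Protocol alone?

Current finish: 18 weeks; target: 16.
Protocol is on every critical path, so each week cut from Protocol cuts the finish by one (this holds down to a finish of 16).
Need 18 − 16 = 2 weeks off Protocol → Protocol becomes 1 week, finish becomes 16.

2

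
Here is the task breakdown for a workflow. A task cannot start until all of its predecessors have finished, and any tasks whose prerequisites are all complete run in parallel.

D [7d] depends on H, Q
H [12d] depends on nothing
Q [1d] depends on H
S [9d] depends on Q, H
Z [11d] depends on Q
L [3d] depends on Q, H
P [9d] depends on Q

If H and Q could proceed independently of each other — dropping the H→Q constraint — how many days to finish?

Before: longest chain H→Q→Z = 12+1+11 = 24, finish 24.
Without H→Q, Q's earliest start moves from 12 to 0.
New critical path: H→S = 12+9 = 21 ⇒ 21 days.

21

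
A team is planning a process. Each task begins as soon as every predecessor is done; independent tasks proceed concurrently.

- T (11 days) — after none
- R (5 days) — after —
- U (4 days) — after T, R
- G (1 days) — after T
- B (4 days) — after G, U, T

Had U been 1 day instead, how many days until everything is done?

16

The binding path is T→U→B = 11+4+4 = 19; finish at 19 days.
U is on the critical path; changing it to 1 makes that path 16 days.
The critical path is still T→U→B; finish is now 16 days.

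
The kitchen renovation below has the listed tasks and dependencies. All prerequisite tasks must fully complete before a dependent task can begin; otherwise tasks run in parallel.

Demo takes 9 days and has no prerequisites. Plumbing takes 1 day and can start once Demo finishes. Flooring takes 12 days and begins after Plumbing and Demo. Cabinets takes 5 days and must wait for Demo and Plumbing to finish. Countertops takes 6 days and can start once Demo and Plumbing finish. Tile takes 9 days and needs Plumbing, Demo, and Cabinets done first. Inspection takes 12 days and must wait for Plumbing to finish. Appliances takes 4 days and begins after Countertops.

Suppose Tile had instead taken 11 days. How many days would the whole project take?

26

Critical path before the change: Demo→Plumbing→Cabinets→Tile = 9+1+5+9 = 24 giving 24 days.
Since Tile is critical, the +2 change carries straight to that chain (now 26 days).
That remains the longest chain; total 26 days.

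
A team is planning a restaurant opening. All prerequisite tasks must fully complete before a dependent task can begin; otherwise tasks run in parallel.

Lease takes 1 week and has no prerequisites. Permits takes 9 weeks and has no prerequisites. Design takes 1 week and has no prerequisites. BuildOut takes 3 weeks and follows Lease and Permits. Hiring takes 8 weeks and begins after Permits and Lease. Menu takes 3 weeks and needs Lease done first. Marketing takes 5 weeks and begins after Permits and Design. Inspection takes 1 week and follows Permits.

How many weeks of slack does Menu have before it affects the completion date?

13

Critical path: Permits→Hiring = 9+8 = 17, so the finish is 17 weeks.
Longest path through Menu: 4 weeks (earliest finish 4, latest finish 17).
So Menu can slip 17 − 4 = 13 weeks.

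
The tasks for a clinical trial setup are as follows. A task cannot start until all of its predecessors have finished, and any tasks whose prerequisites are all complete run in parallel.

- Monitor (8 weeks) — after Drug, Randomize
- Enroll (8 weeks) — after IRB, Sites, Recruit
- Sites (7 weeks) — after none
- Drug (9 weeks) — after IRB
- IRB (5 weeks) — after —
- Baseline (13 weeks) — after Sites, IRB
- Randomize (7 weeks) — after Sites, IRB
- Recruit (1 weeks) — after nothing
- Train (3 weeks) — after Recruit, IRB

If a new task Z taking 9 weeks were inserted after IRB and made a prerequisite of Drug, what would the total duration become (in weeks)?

31

Originally the job takes 22 weeks.
With Z inserted, Drug now waits for max(IRB, Z).
New critical path: IRB→Z→Drug→Monitor = 5+9+9+8 = 31 ⇒ 31 weeks.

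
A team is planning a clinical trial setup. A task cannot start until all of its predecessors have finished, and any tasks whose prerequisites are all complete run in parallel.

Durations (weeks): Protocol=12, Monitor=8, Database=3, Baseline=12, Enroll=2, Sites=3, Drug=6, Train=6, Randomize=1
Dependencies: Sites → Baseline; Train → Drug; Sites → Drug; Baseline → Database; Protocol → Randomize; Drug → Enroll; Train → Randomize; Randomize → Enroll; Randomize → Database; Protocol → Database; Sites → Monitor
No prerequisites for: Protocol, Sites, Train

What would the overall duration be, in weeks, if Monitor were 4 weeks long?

Critical path before the change: Sites→Baseline→Database = 3+12+3 = 18 giving 18 weeks.
Monitor is off the critical path — its longest chain is 11 weeks, giving 7 of slack.
That remains the longest chain; total 18 weeks.

18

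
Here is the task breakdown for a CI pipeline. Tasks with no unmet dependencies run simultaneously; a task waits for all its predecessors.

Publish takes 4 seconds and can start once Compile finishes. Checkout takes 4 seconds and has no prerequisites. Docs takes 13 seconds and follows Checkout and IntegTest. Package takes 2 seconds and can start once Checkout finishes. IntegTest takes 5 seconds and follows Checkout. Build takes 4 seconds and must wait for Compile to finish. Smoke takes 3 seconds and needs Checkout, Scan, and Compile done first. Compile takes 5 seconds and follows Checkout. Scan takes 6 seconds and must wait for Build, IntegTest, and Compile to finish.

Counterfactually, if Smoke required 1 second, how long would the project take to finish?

22

Actual critical path: Checkout→Compile→Build→Scan→Smoke = 4+5+4+6+3 = 22 ⇒ 22 seconds.
Smoke lies on that path, so at 1 second the path becomes 20 seconds.
New critical path: Checkout→IntegTest→Docs = 4+5+13 = 22 ⇒ 22 seconds.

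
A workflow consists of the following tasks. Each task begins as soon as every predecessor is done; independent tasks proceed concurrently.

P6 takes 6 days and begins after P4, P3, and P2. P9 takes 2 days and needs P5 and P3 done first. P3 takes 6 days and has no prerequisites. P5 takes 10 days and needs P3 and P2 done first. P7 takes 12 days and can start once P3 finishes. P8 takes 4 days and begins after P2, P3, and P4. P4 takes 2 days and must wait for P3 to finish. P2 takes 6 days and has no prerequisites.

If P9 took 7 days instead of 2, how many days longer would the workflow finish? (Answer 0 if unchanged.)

5

Critical path before the change: P2→P5→P9 = 6+10+2 = 18 giving 18 days.
P9 lies on that path, so at 7 days the path becomes 23 days.
The critical path is still P2→P5→P9; finish is now 23 days.
Change in finish: 23 − 18 = +5 days.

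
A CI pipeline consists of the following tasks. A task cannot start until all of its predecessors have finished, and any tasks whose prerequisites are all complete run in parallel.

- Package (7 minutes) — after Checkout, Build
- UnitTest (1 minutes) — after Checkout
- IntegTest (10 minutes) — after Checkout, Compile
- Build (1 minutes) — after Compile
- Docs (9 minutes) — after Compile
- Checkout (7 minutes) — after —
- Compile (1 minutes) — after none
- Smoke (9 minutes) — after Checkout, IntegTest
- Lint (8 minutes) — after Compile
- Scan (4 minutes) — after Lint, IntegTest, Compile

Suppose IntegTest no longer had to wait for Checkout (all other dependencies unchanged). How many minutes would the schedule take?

Original critical path: Checkout→IntegTest→Smoke = 7+10+9 = 26 ⇒ 26 minutes.
Without Checkout→IntegTest, IntegTest's earliest start moves from 7 to 1.
New critical path: Compile→IntegTest→Smoke = 1+10+9 = 20 ⇒ 20 minutes.

20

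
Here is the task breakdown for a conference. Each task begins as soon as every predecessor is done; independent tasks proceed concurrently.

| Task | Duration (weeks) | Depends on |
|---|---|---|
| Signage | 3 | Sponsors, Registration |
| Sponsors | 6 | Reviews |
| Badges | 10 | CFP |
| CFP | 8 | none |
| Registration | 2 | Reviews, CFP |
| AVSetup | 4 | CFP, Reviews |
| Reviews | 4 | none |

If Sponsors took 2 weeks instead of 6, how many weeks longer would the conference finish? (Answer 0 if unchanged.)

As given, the longest chain is CFP→Badges = 8+10 = 18, so the finish is 18 weeks.
The longest path through Sponsors is only 13 weeks, so Sponsors has float 5.
No other chain overtakes it, so the finish is 18 weeks.
Change in finish: 18 − 18 = +0 weeks.

0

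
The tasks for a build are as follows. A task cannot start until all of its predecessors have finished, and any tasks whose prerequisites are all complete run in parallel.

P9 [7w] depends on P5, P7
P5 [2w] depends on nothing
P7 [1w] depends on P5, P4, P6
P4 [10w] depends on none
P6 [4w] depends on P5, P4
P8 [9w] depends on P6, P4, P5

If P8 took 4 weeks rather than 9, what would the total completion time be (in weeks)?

22

Critical path before the change: P4→P6→P8 = 10+4+9 = 23 giving 23 weeks.
P8 is on the critical path; changing it to 4 makes that path 18 weeks.
Now P4→P6→P7→P9 = 10+4+1+7 = 22 is longest, so the finish becomes 22 weeks.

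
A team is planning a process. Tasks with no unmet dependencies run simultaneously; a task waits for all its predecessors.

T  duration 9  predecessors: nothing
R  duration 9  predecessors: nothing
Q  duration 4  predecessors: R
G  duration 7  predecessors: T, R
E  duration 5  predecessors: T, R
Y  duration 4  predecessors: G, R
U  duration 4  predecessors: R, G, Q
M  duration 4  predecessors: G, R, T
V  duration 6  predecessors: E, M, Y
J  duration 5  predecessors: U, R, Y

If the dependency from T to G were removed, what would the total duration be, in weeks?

With the dependency in place, T→G→Y→V = 9+7+4+6 = 26 sets the finish at 26 weeks.
Dropping T→G doesn't change G's earliest start (9); another predecessor still binds.
After: R→G→Y→V = 9+7+4+6 = 26 → 26 weeks.

26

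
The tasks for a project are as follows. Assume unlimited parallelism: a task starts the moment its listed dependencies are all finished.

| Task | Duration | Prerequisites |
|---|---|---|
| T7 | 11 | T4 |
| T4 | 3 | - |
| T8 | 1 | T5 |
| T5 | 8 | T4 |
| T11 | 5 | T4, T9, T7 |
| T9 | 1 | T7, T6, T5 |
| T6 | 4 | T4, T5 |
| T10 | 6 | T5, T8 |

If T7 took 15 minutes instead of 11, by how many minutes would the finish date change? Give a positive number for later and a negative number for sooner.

3

Critical path before the change: T4→T5→T6→T9→T11 = 3+8+4+1+5 = 21 giving 21 minutes.
T7 has 1 minute of float (longest path through it is 20).
Now T4→T7→T9→T11 = 3+15+1+5 = 24 is longest, so the finish becomes 24 minutes.
Change in finish: 24 − 21 = +3 minutes.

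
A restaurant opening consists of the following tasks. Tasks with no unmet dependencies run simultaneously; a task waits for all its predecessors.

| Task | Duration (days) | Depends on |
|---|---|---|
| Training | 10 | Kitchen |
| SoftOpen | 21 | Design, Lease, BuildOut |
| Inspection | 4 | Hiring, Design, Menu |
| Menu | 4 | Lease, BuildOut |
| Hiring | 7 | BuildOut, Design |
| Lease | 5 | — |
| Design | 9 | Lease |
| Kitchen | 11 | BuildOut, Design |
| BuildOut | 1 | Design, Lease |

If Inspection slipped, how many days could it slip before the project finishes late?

The longest chain is Lease→Design→BuildOut→Kitchen→Training = 5+9+1+11+10 = 36; overall finish 36 days.
The longest chain containing Inspection totals 26 days.
Float = 36 − 26 = 10.

10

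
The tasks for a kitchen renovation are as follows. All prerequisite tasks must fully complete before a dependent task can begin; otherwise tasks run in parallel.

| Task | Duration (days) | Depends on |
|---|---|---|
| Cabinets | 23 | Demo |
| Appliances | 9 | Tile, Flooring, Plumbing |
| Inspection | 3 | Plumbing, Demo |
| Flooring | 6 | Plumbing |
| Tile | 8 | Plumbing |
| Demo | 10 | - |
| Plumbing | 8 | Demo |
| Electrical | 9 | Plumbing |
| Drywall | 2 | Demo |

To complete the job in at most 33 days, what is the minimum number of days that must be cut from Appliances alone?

2

Current finish: 35 days; target: 33.
Appliances is on every critical path, so each day cut from Appliances cuts the finish by one (this holds down to a finish of 33).
Need 35 − 33 = 2 days off Appliances → Appliances becomes 7 days, finish becomes 33.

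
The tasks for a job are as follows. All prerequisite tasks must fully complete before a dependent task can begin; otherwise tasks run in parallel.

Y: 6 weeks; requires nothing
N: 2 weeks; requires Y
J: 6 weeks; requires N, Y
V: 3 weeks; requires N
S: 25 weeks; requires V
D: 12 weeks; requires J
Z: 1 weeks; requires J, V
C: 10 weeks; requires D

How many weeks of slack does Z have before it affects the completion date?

21

The longest chain is Y→N→J→D→C = 6+2+6+12+10 = 36; overall finish 36 weeks.
Z finishes as early as 15 and must finish by 36.
So Z can slip 36 − 15 = 21 weeks.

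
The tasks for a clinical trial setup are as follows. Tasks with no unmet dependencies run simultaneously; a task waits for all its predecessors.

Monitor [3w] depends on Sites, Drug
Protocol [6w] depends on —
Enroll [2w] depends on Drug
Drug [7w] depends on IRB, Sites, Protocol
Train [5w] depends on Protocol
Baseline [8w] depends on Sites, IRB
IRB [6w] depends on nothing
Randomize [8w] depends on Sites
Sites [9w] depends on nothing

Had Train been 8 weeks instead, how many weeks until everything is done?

Critical path before the change: Sites→Drug→Monitor = 9+7+3 = 19 giving 19 weeks.
The longest path through Train is only 11 weeks, so Train has float 8.
That remains the longest chain; total 19 weeks.

19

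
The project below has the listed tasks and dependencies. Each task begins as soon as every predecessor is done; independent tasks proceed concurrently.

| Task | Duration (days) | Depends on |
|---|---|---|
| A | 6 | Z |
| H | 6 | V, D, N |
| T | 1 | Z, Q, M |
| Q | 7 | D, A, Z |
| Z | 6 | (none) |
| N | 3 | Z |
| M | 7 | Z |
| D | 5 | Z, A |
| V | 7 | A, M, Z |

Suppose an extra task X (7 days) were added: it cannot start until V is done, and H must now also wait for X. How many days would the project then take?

33

Originally the project takes 26 days.
With X inserted, H now waits for max(V, D, N, X).
New critical path: Z→M→V→X→H = 6+7+7+7+6 = 33 ⇒ 33 days.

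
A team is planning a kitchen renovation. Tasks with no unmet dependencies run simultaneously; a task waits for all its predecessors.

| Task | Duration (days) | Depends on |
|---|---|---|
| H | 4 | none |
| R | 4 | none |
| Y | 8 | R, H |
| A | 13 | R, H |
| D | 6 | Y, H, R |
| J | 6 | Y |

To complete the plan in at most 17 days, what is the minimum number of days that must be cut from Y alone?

Current finish: 18 days; target: 17.
Y is on every critical path, so each day cut from Y cuts the finish by one (this holds down to a finish of 17).
Need 18 − 17 = 1 day off Y → Y becomes 7 days, finish becomes 17.

1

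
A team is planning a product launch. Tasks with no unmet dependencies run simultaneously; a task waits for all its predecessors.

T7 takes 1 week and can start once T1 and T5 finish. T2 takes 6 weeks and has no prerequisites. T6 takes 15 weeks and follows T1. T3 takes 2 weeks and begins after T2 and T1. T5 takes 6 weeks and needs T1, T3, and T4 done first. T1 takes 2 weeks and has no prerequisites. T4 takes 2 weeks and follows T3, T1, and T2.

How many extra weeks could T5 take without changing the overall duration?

0

Critical path: T1→T6 = 2+15 = 17, so the finish is 17 weeks.
T5 finishes as early as 16 and must finish by 16.
Slack of T5 = 10 − 10 = 0 weeks.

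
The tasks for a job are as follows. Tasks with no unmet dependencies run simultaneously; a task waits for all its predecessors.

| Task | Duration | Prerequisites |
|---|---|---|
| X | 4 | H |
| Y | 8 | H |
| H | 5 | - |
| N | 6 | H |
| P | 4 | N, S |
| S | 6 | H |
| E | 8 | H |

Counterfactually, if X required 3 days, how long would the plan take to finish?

Critical path before the change: H→S→P = 5+6+4 = 15 giving 15 days.
X is off the critical path — its longest chain is 9 days, giving 6 of slack.
No other chain overtakes it, so the finish is 15 days.

15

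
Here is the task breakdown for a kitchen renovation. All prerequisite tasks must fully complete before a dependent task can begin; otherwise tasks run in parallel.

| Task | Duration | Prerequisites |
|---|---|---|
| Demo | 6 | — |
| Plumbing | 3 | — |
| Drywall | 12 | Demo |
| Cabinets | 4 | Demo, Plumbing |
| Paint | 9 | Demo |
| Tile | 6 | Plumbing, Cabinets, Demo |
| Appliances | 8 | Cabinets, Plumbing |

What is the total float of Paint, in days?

Critical path: Demo→Drywall = 6+12 = 18, so the finish is 18 days.
Paint finishes as early as 15 and must finish by 18.
Slack of Paint = 9 − 6 = 3 days.

3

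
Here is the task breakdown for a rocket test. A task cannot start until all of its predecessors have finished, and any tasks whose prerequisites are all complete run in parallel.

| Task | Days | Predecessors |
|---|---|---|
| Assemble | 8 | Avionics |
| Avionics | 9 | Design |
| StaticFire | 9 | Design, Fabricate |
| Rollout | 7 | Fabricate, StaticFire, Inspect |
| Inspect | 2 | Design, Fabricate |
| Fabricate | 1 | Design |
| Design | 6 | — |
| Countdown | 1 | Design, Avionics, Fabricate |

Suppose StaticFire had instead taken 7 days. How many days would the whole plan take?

23

Actual critical path: Design→Fabricate→StaticFire→Rollout = 6+1+9+7 = 23 ⇒ 23 days.
Since StaticFire is critical, the -2 change carries straight to that chain (now 21 days).
Now Design→Avionics→Assemble = 6+9+8 = 23 is longest, so the finish becomes 23 days.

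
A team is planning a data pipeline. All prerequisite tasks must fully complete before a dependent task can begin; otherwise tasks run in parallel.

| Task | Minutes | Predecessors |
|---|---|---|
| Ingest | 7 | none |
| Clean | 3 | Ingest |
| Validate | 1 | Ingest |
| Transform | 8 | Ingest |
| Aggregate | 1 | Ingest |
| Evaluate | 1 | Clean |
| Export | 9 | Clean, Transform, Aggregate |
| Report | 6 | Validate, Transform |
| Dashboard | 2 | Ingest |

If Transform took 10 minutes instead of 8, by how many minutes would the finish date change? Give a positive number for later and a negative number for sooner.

Baseline: Ingest→Transform→Export = 7+8+9 = 24 → 24 minutes.
Since Transform is critical, the +2 change carries straight to that chain (now 26 minutes).
The critical path is still Ingest→Transform→Export; finish is now 26 minutes.
Change in finish: 26 − 24 = +2 minutes.

2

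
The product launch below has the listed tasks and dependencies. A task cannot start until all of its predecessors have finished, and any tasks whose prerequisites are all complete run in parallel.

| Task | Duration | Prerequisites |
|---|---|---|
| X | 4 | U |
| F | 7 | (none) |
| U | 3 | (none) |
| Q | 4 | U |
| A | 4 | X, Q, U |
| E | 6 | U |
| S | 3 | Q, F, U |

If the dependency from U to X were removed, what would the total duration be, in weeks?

11

Original critical path: U→X→A = 3+4+4 = 11 ⇒ 11 weeks.
Without U→X, X's earliest start moves from 3 to 0.
The longest chain is now U→Q→A = 3+4+4 = 11, so the plan takes 11 weeks.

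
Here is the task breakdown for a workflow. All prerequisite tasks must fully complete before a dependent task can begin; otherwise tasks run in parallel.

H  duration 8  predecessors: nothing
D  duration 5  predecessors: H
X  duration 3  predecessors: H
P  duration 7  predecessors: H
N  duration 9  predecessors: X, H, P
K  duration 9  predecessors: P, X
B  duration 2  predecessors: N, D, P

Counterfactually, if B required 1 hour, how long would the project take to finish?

25

Actual critical path: H→P→N→B = 8+7+9+2 = 26 ⇒ 26 hours.
Since B is critical, the -1 change carries straight to that chain (now 25 hours).
No other chain overtakes it, so the finish is 25 hours.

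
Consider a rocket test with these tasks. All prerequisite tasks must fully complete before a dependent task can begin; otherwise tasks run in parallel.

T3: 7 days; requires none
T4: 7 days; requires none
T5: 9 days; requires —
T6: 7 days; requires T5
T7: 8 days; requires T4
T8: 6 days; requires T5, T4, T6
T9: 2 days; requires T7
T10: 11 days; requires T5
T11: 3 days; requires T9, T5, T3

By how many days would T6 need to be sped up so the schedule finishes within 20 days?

2

Current finish: 22 days; target: 20.
T6 is on every critical path, so each day cut from T6 cuts the finish by one (this holds down to a finish of 20).
Need 22 − 20 = 2 days off T6 → T6 becomes 5 days, finish becomes 20.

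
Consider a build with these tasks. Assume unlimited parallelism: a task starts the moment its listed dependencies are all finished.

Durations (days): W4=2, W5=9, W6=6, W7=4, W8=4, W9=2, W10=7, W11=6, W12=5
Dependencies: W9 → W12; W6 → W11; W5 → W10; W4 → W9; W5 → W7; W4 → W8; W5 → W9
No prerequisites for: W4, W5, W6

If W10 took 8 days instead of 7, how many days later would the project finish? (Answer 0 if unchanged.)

1

Critical path before the change: W5→W10 = 9+7 = 16 giving 16 days.
W10 is on the critical path; changing it to 8 makes that path 17 days.
No other chain overtakes it, so the finish is 17 days.
Change in finish: 17 − 16 = +1 days.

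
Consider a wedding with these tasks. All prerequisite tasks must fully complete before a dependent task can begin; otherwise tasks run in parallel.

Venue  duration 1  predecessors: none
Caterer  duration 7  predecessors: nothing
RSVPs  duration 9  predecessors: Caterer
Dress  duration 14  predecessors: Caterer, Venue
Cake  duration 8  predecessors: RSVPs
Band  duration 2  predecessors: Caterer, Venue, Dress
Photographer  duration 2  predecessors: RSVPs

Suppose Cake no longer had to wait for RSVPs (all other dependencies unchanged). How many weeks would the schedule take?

23

Original critical path: Caterer→RSVPs→Cake = 7+9+8 = 24 ⇒ 24 weeks.
Without RSVPs→Cake, Cake's earliest start moves from 16 to 0.
New critical path: Caterer→Dress→Band = 7+14+2 = 23 ⇒ 23 weeks.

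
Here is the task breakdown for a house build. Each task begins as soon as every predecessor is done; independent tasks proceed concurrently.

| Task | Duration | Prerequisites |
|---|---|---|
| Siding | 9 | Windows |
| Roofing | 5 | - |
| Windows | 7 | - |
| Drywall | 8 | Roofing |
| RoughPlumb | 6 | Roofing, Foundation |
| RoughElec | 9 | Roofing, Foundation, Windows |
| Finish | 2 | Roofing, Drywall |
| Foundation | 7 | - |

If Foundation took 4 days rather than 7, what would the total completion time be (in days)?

Baseline: Foundation→RoughElec = 7+9 = 16 → 16 days.
Since Foundation is critical, the -3 change carries straight to that chain (now 13 days).
New critical path: Windows→RoughElec = 7+9 = 16 ⇒ 16 days.

16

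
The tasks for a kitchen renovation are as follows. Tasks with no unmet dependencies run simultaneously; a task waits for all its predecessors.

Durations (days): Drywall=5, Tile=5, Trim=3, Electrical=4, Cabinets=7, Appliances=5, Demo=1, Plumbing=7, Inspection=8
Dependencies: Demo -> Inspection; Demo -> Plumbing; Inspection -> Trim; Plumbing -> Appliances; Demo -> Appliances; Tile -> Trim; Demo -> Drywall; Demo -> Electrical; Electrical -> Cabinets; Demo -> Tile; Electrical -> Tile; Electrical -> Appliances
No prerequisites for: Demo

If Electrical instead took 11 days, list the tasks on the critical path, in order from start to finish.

The binding path is Demo→Electrical→Tile→Trim = 1+4+5+3 = 13; finish at 13 days.
Since Electrical is critical, the +7 change carries straight to that chain (now 20 days).
That remains the longest chain; total 20 days.

Demo, Electrical, Tile, Trim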